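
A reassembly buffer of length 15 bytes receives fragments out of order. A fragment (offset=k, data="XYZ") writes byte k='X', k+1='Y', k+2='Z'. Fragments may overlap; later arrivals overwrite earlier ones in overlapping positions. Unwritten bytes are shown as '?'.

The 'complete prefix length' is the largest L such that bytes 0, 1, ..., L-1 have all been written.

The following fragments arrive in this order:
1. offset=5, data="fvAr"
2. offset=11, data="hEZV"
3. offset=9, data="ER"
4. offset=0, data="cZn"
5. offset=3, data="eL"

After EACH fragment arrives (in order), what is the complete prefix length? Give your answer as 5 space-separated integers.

Fragment 1: offset=5 data="fvAr" -> buffer=?????fvAr?????? -> prefix_len=0
Fragment 2: offset=11 data="hEZV" -> buffer=?????fvAr??hEZV -> prefix_len=0
Fragment 3: offset=9 data="ER" -> buffer=?????fvArERhEZV -> prefix_len=0
Fragment 4: offset=0 data="cZn" -> buffer=cZn??fvArERhEZV -> prefix_len=3
Fragment 5: offset=3 data="eL" -> buffer=cZneLfvArERhEZV -> prefix_len=15

Answer: 0 0 0 3 15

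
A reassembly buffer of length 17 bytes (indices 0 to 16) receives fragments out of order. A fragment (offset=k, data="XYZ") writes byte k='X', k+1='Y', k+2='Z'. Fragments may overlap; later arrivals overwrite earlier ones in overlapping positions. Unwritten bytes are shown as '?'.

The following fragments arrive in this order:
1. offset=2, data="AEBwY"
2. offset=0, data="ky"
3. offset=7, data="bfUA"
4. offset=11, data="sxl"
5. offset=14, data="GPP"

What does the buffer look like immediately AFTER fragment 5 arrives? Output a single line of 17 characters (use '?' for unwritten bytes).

Answer: kyAEBwYbfUAsxlGPP

Derivation:
Fragment 1: offset=2 data="AEBwY" -> buffer=??AEBwY??????????
Fragment 2: offset=0 data="ky" -> buffer=kyAEBwY??????????
Fragment 3: offset=7 data="bfUA" -> buffer=kyAEBwYbfUA??????
Fragment 4: offset=11 data="sxl" -> buffer=kyAEBwYbfUAsxl???
Fragment 5: offset=14 data="GPP" -> buffer=kyAEBwYbfUAsxlGPP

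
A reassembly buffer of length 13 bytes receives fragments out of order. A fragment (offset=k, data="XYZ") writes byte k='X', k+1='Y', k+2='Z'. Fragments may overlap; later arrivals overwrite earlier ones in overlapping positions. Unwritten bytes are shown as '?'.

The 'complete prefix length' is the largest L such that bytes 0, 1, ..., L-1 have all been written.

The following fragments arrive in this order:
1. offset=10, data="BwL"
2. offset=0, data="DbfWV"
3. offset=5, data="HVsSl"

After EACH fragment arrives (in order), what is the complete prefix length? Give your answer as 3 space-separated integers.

Answer: 0 5 13

Derivation:
Fragment 1: offset=10 data="BwL" -> buffer=??????????BwL -> prefix_len=0
Fragment 2: offset=0 data="DbfWV" -> buffer=DbfWV?????BwL -> prefix_len=5
Fragment 3: offset=5 data="HVsSl" -> buffer=DbfWVHVsSlBwL -> prefix_len=13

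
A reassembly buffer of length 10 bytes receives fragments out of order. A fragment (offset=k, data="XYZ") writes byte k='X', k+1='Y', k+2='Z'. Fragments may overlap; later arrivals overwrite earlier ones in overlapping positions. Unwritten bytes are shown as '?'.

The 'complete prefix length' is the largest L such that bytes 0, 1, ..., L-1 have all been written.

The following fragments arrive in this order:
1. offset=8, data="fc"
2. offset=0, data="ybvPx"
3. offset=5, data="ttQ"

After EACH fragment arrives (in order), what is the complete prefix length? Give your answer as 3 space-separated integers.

Fragment 1: offset=8 data="fc" -> buffer=????????fc -> prefix_len=0
Fragment 2: offset=0 data="ybvPx" -> buffer=ybvPx???fc -> prefix_len=5
Fragment 3: offset=5 data="ttQ" -> buffer=ybvPxttQfc -> prefix_len=10

Answer: 0 5 10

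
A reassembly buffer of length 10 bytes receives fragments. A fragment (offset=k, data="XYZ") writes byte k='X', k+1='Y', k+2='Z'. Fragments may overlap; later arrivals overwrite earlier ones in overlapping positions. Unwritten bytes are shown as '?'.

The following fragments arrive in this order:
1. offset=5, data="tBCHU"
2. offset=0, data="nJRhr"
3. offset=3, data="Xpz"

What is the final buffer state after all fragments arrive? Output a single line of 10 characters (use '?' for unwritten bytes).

Answer: nJRXpzBCHU

Derivation:
Fragment 1: offset=5 data="tBCHU" -> buffer=?????tBCHU
Fragment 2: offset=0 data="nJRhr" -> buffer=nJRhrtBCHU
Fragment 3: offset=3 data="Xpz" -> buffer=nJRXpzBCHU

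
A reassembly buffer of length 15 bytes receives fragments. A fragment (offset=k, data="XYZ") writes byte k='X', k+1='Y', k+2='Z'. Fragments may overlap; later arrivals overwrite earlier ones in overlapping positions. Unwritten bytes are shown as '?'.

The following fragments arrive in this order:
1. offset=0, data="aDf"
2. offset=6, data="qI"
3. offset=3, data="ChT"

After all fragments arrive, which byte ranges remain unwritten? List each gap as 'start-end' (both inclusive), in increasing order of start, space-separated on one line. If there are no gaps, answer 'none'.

Fragment 1: offset=0 len=3
Fragment 2: offset=6 len=2
Fragment 3: offset=3 len=3
Gaps: 8-14

Answer: 8-14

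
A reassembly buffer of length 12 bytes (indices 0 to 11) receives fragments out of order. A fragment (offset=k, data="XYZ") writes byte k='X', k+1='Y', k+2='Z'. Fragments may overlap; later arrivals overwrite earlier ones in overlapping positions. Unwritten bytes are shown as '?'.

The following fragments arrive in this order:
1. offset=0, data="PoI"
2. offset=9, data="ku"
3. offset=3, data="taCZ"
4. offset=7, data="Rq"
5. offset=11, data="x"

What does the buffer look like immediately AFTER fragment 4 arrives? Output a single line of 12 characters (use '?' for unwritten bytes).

Answer: PoItaCZRqku?

Derivation:
Fragment 1: offset=0 data="PoI" -> buffer=PoI?????????
Fragment 2: offset=9 data="ku" -> buffer=PoI??????ku?
Fragment 3: offset=3 data="taCZ" -> buffer=PoItaCZ??ku?
Fragment 4: offset=7 data="Rq" -> buffer=PoItaCZRqku?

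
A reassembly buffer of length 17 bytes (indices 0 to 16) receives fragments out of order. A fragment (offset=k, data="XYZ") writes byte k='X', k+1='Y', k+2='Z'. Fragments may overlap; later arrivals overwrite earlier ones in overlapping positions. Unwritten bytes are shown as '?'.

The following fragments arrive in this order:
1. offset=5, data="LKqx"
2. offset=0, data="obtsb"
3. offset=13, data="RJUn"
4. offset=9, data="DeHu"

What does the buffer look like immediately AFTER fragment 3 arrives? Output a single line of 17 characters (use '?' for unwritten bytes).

Fragment 1: offset=5 data="LKqx" -> buffer=?????LKqx????????
Fragment 2: offset=0 data="obtsb" -> buffer=obtsbLKqx????????
Fragment 3: offset=13 data="RJUn" -> buffer=obtsbLKqx????RJUn

Answer: obtsbLKqx????RJUn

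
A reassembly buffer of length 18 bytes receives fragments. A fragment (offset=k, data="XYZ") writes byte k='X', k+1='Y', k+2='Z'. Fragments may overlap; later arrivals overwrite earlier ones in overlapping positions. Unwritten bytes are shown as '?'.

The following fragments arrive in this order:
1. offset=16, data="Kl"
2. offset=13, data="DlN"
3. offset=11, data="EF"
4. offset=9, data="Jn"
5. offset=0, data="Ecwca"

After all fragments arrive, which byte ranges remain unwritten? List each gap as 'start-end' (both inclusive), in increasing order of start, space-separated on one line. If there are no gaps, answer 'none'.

Fragment 1: offset=16 len=2
Fragment 2: offset=13 len=3
Fragment 3: offset=11 len=2
Fragment 4: offset=9 len=2
Fragment 5: offset=0 len=5
Gaps: 5-8

Answer: 5-8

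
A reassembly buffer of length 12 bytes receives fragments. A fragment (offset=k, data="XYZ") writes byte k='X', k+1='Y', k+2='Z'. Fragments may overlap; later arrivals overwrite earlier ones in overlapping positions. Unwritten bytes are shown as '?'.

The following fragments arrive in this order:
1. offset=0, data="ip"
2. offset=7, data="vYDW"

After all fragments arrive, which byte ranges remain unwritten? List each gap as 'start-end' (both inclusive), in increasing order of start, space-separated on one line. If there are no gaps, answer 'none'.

Fragment 1: offset=0 len=2
Fragment 2: offset=7 len=4
Gaps: 2-6 11-11

Answer: 2-6 11-11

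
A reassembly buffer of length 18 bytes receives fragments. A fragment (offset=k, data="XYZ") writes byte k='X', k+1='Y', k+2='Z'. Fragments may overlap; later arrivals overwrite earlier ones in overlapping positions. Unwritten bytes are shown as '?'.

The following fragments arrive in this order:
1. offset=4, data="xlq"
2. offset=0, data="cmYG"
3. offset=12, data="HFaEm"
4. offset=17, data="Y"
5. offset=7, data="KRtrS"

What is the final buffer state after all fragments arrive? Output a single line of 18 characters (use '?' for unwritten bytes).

Fragment 1: offset=4 data="xlq" -> buffer=????xlq???????????
Fragment 2: offset=0 data="cmYG" -> buffer=cmYGxlq???????????
Fragment 3: offset=12 data="HFaEm" -> buffer=cmYGxlq?????HFaEm?
Fragment 4: offset=17 data="Y" -> buffer=cmYGxlq?????HFaEmY
Fragment 5: offset=7 data="KRtrS" -> buffer=cmYGxlqKRtrSHFaEmY

Answer: cmYGxlqKRtrSHFaEmY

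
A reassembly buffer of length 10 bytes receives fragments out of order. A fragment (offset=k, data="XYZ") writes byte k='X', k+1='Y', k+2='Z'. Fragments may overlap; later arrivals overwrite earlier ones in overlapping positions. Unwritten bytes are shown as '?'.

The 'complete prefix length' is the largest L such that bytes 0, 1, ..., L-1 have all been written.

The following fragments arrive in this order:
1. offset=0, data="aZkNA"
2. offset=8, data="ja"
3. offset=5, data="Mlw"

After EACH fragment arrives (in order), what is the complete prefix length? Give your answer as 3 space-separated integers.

Answer: 5 5 10

Derivation:
Fragment 1: offset=0 data="aZkNA" -> buffer=aZkNA????? -> prefix_len=5
Fragment 2: offset=8 data="ja" -> buffer=aZkNA???ja -> prefix_len=5
Fragment 3: offset=5 data="Mlw" -> buffer=aZkNAMlwja -> prefix_len=10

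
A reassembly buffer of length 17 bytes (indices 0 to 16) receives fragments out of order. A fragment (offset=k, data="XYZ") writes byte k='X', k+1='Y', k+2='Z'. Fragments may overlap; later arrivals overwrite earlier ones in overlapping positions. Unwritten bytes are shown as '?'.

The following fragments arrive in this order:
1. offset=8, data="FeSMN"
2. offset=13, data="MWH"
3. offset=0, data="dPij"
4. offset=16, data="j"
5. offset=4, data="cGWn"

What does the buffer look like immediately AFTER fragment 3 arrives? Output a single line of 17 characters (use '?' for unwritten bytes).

Fragment 1: offset=8 data="FeSMN" -> buffer=????????FeSMN????
Fragment 2: offset=13 data="MWH" -> buffer=????????FeSMNMWH?
Fragment 3: offset=0 data="dPij" -> buffer=dPij????FeSMNMWH?

Answer: dPij????FeSMNMWH?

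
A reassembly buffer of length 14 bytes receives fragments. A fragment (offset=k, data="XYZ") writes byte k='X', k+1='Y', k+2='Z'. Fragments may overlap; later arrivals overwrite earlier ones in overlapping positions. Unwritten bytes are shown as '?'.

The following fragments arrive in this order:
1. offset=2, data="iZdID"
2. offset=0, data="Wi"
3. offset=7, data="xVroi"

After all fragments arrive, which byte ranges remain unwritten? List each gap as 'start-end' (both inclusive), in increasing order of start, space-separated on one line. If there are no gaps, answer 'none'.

Answer: 12-13

Derivation:
Fragment 1: offset=2 len=5
Fragment 2: offset=0 len=2
Fragment 3: offset=7 len=5
Gaps: 12-13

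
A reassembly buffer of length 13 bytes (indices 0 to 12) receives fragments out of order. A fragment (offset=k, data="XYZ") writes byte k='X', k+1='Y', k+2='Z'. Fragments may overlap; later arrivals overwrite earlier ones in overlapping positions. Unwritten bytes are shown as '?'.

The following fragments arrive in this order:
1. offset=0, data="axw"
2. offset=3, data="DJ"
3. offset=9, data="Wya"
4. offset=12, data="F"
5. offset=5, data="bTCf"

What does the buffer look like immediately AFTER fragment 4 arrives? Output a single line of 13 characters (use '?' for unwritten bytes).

Answer: axwDJ????WyaF

Derivation:
Fragment 1: offset=0 data="axw" -> buffer=axw??????????
Fragment 2: offset=3 data="DJ" -> buffer=axwDJ????????
Fragment 3: offset=9 data="Wya" -> buffer=axwDJ????Wya?
Fragment 4: offset=12 data="F" -> buffer=axwDJ????WyaF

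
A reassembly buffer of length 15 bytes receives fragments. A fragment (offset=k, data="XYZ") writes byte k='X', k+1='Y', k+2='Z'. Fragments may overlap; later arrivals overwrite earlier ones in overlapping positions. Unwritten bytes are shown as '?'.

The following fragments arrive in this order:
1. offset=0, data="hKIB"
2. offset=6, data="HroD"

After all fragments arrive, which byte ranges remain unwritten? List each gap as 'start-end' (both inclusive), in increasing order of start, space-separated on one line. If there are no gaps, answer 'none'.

Fragment 1: offset=0 len=4
Fragment 2: offset=6 len=4
Gaps: 4-5 10-14

Answer: 4-5 10-14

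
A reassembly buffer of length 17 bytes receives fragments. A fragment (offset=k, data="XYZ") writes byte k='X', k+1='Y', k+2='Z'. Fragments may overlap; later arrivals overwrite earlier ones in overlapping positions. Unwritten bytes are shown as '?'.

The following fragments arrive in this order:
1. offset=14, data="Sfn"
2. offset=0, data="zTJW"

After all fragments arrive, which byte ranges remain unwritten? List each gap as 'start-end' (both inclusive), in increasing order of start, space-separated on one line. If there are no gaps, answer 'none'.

Fragment 1: offset=14 len=3
Fragment 2: offset=0 len=4
Gaps: 4-13

Answer: 4-13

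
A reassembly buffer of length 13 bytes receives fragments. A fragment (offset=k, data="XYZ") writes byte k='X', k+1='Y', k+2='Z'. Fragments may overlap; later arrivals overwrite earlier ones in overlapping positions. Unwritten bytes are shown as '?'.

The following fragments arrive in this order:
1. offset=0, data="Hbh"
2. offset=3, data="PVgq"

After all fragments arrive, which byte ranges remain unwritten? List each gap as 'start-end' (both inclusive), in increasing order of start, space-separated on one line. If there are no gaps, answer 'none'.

Answer: 7-12

Derivation:
Fragment 1: offset=0 len=3
Fragment 2: offset=3 len=4
Gaps: 7-12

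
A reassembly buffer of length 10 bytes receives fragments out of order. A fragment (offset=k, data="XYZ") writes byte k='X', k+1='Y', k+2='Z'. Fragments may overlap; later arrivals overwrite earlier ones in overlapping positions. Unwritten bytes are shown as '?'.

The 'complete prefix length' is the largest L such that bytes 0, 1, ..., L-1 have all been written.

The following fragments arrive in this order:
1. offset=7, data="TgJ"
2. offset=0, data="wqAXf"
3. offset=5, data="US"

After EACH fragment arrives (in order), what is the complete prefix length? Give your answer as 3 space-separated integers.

Answer: 0 5 10

Derivation:
Fragment 1: offset=7 data="TgJ" -> buffer=???????TgJ -> prefix_len=0
Fragment 2: offset=0 data="wqAXf" -> buffer=wqAXf??TgJ -> prefix_len=5
Fragment 3: offset=5 data="US" -> buffer=wqAXfUSTgJ -> prefix_len=10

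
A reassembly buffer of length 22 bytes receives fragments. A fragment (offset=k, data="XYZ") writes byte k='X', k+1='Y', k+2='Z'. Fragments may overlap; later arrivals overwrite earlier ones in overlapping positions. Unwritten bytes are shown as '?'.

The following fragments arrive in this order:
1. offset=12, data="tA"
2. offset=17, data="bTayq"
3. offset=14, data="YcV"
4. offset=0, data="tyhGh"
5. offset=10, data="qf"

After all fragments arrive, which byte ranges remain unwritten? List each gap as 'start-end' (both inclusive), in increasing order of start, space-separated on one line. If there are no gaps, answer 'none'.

Answer: 5-9

Derivation:
Fragment 1: offset=12 len=2
Fragment 2: offset=17 len=5
Fragment 3: offset=14 len=3
Fragment 4: offset=0 len=5
Fragment 5: offset=10 len=2
Gaps: 5-9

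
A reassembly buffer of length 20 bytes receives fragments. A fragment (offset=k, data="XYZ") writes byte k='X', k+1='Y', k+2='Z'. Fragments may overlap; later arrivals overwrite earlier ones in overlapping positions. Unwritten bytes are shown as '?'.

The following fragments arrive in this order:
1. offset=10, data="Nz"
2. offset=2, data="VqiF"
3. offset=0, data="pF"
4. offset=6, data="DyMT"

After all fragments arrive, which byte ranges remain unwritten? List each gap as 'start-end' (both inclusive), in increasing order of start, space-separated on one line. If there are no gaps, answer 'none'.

Answer: 12-19

Derivation:
Fragment 1: offset=10 len=2
Fragment 2: offset=2 len=4
Fragment 3: offset=0 len=2
Fragment 4: offset=6 len=4
Gaps: 12-19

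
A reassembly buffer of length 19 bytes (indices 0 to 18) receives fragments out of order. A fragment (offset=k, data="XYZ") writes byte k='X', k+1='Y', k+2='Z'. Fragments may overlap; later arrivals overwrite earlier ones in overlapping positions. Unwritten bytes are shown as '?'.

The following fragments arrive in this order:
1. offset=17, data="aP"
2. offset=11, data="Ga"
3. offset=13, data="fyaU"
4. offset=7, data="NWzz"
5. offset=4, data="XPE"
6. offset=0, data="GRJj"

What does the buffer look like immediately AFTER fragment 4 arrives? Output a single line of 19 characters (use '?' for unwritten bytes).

Fragment 1: offset=17 data="aP" -> buffer=?????????????????aP
Fragment 2: offset=11 data="Ga" -> buffer=???????????Ga????aP
Fragment 3: offset=13 data="fyaU" -> buffer=???????????GafyaUaP
Fragment 4: offset=7 data="NWzz" -> buffer=???????NWzzGafyaUaP

Answer: ???????NWzzGafyaUaP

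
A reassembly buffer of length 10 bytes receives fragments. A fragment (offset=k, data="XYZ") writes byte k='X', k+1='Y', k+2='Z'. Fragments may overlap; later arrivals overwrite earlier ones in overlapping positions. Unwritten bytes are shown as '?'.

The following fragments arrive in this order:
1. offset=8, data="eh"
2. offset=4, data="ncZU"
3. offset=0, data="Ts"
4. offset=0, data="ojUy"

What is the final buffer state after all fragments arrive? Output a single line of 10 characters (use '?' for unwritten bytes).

Fragment 1: offset=8 data="eh" -> buffer=????????eh
Fragment 2: offset=4 data="ncZU" -> buffer=????ncZUeh
Fragment 3: offset=0 data="Ts" -> buffer=Ts??ncZUeh
Fragment 4: offset=0 data="ojUy" -> buffer=ojUyncZUeh

Answer: ojUyncZUeh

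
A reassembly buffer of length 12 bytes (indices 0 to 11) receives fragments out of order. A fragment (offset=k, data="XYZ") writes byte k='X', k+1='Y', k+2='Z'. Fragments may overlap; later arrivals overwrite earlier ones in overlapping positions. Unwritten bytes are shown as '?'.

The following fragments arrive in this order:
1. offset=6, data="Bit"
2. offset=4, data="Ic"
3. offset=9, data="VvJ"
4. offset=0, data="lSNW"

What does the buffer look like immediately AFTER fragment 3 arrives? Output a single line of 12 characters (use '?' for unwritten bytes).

Answer: ????IcBitVvJ

Derivation:
Fragment 1: offset=6 data="Bit" -> buffer=??????Bit???
Fragment 2: offset=4 data="Ic" -> buffer=????IcBit???
Fragment 3: offset=9 data="VvJ" -> buffer=????IcBitVvJ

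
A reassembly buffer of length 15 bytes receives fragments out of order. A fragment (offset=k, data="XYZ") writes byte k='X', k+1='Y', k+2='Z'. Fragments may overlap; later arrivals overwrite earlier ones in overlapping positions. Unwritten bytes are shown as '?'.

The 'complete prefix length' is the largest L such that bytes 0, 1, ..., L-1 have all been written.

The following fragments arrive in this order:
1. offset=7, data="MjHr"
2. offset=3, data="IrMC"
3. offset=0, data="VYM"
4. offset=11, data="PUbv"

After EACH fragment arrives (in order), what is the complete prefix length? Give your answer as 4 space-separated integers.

Fragment 1: offset=7 data="MjHr" -> buffer=???????MjHr???? -> prefix_len=0
Fragment 2: offset=3 data="IrMC" -> buffer=???IrMCMjHr???? -> prefix_len=0
Fragment 3: offset=0 data="VYM" -> buffer=VYMIrMCMjHr???? -> prefix_len=11
Fragment 4: offset=11 data="PUbv" -> buffer=VYMIrMCMjHrPUbv -> prefix_len=15

Answer: 0 0 11 15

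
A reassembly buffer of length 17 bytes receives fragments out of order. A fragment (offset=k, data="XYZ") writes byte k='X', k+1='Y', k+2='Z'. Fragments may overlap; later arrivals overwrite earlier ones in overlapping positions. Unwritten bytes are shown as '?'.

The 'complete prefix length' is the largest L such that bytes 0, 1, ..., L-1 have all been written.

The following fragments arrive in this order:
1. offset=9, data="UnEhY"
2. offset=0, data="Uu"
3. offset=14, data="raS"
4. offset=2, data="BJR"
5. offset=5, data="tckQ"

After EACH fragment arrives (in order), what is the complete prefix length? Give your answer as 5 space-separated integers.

Fragment 1: offset=9 data="UnEhY" -> buffer=?????????UnEhY??? -> prefix_len=0
Fragment 2: offset=0 data="Uu" -> buffer=Uu???????UnEhY??? -> prefix_len=2
Fragment 3: offset=14 data="raS" -> buffer=Uu???????UnEhYraS -> prefix_len=2
Fragment 4: offset=2 data="BJR" -> buffer=UuBJR????UnEhYraS -> prefix_len=5
Fragment 5: offset=5 data="tckQ" -> buffer=UuBJRtckQUnEhYraS -> prefix_len=17

Answer: 0 2 2 5 17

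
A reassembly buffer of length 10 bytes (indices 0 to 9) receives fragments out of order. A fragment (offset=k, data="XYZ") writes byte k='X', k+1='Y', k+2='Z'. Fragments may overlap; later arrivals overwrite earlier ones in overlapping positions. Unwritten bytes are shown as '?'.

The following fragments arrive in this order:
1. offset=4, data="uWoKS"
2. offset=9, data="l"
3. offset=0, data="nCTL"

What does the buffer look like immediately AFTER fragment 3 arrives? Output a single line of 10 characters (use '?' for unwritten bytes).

Fragment 1: offset=4 data="uWoKS" -> buffer=????uWoKS?
Fragment 2: offset=9 data="l" -> buffer=????uWoKSl
Fragment 3: offset=0 data="nCTL" -> buffer=nCTLuWoKSl

Answer: nCTLuWoKSl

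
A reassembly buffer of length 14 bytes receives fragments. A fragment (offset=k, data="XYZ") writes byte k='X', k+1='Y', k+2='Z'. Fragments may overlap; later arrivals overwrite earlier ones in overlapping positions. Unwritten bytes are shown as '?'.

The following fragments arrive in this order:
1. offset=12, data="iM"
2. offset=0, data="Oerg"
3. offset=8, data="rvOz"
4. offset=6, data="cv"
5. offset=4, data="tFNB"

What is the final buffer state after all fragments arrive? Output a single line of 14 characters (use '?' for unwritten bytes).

Fragment 1: offset=12 data="iM" -> buffer=????????????iM
Fragment 2: offset=0 data="Oerg" -> buffer=Oerg????????iM
Fragment 3: offset=8 data="rvOz" -> buffer=Oerg????rvOziM
Fragment 4: offset=6 data="cv" -> buffer=Oerg??cvrvOziM
Fragment 5: offset=4 data="tFNB" -> buffer=OergtFNBrvOziM

Answer: OergtFNBrvOziM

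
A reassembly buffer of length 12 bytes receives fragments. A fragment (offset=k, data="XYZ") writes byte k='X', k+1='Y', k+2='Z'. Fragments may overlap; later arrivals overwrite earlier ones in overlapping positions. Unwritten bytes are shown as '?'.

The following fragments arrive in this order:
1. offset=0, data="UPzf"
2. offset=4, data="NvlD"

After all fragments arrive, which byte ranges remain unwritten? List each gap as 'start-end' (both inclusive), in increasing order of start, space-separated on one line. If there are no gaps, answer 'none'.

Fragment 1: offset=0 len=4
Fragment 2: offset=4 len=4
Gaps: 8-11

Answer: 8-11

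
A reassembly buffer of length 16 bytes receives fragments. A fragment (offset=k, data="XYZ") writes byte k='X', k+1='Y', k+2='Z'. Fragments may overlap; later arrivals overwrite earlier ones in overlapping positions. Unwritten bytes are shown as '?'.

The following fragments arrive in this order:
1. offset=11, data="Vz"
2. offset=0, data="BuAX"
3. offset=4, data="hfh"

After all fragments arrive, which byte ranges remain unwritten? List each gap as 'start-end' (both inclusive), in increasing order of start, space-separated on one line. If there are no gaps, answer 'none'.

Fragment 1: offset=11 len=2
Fragment 2: offset=0 len=4
Fragment 3: offset=4 len=3
Gaps: 7-10 13-15

Answer: 7-10 13-15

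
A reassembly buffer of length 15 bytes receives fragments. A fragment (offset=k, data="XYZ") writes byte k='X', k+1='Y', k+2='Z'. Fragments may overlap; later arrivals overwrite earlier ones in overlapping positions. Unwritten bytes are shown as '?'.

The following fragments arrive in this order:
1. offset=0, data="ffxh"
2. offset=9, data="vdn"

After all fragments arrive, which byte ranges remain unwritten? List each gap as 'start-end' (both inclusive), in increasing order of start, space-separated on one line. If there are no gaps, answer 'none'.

Fragment 1: offset=0 len=4
Fragment 2: offset=9 len=3
Gaps: 4-8 12-14

Answer: 4-8 12-14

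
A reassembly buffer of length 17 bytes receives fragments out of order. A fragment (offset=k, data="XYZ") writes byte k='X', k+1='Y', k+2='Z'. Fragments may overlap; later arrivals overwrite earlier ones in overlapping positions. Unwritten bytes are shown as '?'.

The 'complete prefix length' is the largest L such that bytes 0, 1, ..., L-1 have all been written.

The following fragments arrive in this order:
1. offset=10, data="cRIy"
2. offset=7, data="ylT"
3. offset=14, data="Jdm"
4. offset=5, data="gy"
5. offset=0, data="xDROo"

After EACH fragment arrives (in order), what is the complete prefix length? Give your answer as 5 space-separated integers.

Fragment 1: offset=10 data="cRIy" -> buffer=??????????cRIy??? -> prefix_len=0
Fragment 2: offset=7 data="ylT" -> buffer=???????ylTcRIy??? -> prefix_len=0
Fragment 3: offset=14 data="Jdm" -> buffer=???????ylTcRIyJdm -> prefix_len=0
Fragment 4: offset=5 data="gy" -> buffer=?????gyylTcRIyJdm -> prefix_len=0
Fragment 5: offset=0 data="xDROo" -> buffer=xDROogyylTcRIyJdm -> prefix_len=17

Answer: 0 0 0 0 17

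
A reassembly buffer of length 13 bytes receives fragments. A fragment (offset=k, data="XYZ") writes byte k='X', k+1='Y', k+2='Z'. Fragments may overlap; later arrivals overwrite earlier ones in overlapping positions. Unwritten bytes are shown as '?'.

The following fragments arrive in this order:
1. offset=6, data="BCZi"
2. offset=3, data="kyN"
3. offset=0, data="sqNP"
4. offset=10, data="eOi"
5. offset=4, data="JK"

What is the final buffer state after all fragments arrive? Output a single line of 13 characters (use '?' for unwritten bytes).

Answer: sqNPJKBCZieOi

Derivation:
Fragment 1: offset=6 data="BCZi" -> buffer=??????BCZi???
Fragment 2: offset=3 data="kyN" -> buffer=???kyNBCZi???
Fragment 3: offset=0 data="sqNP" -> buffer=sqNPyNBCZi???
Fragment 4: offset=10 data="eOi" -> buffer=sqNPyNBCZieOi
Fragment 5: offset=4 data="JK" -> buffer=sqNPJKBCZieOi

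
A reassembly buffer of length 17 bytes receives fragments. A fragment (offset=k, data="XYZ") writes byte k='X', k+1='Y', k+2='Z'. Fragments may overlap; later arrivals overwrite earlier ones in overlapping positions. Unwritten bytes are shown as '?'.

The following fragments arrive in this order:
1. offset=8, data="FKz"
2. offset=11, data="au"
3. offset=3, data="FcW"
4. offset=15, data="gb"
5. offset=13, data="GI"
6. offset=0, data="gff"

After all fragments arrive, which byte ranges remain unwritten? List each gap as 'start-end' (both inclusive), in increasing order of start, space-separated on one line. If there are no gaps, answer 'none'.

Fragment 1: offset=8 len=3
Fragment 2: offset=11 len=2
Fragment 3: offset=3 len=3
Fragment 4: offset=15 len=2
Fragment 5: offset=13 len=2
Fragment 6: offset=0 len=3
Gaps: 6-7

Answer: 6-7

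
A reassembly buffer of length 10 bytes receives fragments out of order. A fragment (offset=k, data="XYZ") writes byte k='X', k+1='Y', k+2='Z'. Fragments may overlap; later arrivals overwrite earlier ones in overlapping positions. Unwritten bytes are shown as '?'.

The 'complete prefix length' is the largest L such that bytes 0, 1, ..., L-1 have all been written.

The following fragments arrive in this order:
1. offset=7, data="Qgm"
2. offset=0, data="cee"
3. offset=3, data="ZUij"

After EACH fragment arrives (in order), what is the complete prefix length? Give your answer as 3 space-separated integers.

Answer: 0 3 10

Derivation:
Fragment 1: offset=7 data="Qgm" -> buffer=???????Qgm -> prefix_len=0
Fragment 2: offset=0 data="cee" -> buffer=cee????Qgm -> prefix_len=3
Fragment 3: offset=3 data="ZUij" -> buffer=ceeZUijQgm -> prefix_len=10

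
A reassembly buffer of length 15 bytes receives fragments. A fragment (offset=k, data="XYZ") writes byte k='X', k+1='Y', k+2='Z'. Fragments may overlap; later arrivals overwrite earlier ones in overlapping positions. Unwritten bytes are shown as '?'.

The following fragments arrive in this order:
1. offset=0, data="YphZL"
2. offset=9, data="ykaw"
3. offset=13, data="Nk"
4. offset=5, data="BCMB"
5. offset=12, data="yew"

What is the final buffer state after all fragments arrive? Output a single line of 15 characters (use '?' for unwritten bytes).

Fragment 1: offset=0 data="YphZL" -> buffer=YphZL??????????
Fragment 2: offset=9 data="ykaw" -> buffer=YphZL????ykaw??
Fragment 3: offset=13 data="Nk" -> buffer=YphZL????ykawNk
Fragment 4: offset=5 data="BCMB" -> buffer=YphZLBCMBykawNk
Fragment 5: offset=12 data="yew" -> buffer=YphZLBCMBykayew

Answer: YphZLBCMBykayew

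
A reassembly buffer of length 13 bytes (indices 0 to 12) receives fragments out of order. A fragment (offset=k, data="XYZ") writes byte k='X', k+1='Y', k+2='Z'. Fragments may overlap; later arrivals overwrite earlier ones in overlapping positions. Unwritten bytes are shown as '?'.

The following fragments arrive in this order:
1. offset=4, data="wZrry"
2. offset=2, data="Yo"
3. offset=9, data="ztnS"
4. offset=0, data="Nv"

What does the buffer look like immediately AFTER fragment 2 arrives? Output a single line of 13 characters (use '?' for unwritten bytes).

Fragment 1: offset=4 data="wZrry" -> buffer=????wZrry????
Fragment 2: offset=2 data="Yo" -> buffer=??YowZrry????

Answer: ??YowZrry????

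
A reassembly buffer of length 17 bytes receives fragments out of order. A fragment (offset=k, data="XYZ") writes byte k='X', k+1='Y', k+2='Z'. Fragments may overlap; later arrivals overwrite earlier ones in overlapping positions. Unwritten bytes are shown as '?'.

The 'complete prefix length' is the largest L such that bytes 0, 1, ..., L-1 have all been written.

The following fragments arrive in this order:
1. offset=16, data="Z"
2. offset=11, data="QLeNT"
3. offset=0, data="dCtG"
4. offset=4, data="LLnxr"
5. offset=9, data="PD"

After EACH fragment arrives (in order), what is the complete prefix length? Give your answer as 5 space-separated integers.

Fragment 1: offset=16 data="Z" -> buffer=????????????????Z -> prefix_len=0
Fragment 2: offset=11 data="QLeNT" -> buffer=???????????QLeNTZ -> prefix_len=0
Fragment 3: offset=0 data="dCtG" -> buffer=dCtG???????QLeNTZ -> prefix_len=4
Fragment 4: offset=4 data="LLnxr" -> buffer=dCtGLLnxr??QLeNTZ -> prefix_len=9
Fragment 5: offset=9 data="PD" -> buffer=dCtGLLnxrPDQLeNTZ -> prefix_len=17

Answer: 0 0 4 9 17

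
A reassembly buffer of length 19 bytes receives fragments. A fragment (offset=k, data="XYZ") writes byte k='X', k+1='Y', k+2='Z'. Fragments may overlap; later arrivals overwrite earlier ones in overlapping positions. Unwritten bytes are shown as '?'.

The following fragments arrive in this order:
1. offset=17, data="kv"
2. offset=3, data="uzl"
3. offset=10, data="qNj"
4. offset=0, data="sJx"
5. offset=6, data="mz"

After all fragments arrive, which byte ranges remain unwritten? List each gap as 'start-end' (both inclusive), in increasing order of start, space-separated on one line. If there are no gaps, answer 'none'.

Fragment 1: offset=17 len=2
Fragment 2: offset=3 len=3
Fragment 3: offset=10 len=3
Fragment 4: offset=0 len=3
Fragment 5: offset=6 len=2
Gaps: 8-9 13-16

Answer: 8-9 13-16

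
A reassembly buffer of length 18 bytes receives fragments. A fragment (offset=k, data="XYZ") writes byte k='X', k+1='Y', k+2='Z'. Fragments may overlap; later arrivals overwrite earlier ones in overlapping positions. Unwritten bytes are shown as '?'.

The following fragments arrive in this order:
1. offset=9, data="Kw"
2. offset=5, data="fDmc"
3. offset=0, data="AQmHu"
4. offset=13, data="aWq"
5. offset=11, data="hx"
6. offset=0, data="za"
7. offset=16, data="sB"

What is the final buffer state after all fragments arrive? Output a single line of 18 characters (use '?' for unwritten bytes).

Fragment 1: offset=9 data="Kw" -> buffer=?????????Kw???????
Fragment 2: offset=5 data="fDmc" -> buffer=?????fDmcKw???????
Fragment 3: offset=0 data="AQmHu" -> buffer=AQmHufDmcKw???????
Fragment 4: offset=13 data="aWq" -> buffer=AQmHufDmcKw??aWq??
Fragment 5: offset=11 data="hx" -> buffer=AQmHufDmcKwhxaWq??
Fragment 6: offset=0 data="za" -> buffer=zamHufDmcKwhxaWq??
Fragment 7: offset=16 data="sB" -> buffer=zamHufDmcKwhxaWqsB

Answer: zamHufDmcKwhxaWqsB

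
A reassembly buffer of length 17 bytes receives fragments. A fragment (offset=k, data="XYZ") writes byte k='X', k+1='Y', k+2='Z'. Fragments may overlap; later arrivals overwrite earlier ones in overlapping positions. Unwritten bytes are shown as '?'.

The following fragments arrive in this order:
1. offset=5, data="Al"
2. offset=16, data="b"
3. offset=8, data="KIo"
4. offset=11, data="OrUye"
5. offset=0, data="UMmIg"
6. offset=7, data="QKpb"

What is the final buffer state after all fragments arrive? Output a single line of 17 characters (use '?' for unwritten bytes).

Fragment 1: offset=5 data="Al" -> buffer=?????Al??????????
Fragment 2: offset=16 data="b" -> buffer=?????Al?????????b
Fragment 3: offset=8 data="KIo" -> buffer=?????Al?KIo?????b
Fragment 4: offset=11 data="OrUye" -> buffer=?????Al?KIoOrUyeb
Fragment 5: offset=0 data="UMmIg" -> buffer=UMmIgAl?KIoOrUyeb
Fragment 6: offset=7 data="QKpb" -> buffer=UMmIgAlQKpbOrUyeb

Answer: UMmIgAlQKpbOrUyeb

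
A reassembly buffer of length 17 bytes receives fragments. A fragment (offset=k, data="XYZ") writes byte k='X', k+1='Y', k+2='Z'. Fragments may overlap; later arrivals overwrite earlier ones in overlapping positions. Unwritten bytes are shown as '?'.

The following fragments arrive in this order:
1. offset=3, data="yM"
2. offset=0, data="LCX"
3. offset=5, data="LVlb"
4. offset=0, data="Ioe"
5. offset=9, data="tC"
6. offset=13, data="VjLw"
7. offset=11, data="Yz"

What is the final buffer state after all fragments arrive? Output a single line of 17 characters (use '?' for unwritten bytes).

Answer: IoeyMLVlbtCYzVjLw

Derivation:
Fragment 1: offset=3 data="yM" -> buffer=???yM????????????
Fragment 2: offset=0 data="LCX" -> buffer=LCXyM????????????
Fragment 3: offset=5 data="LVlb" -> buffer=LCXyMLVlb????????
Fragment 4: offset=0 data="Ioe" -> buffer=IoeyMLVlb????????
Fragment 5: offset=9 data="tC" -> buffer=IoeyMLVlbtC??????
Fragment 6: offset=13 data="VjLw" -> buffer=IoeyMLVlbtC??VjLw
Fragment 7: offset=11 data="Yz" -> buffer=IoeyMLVlbtCYzVjLw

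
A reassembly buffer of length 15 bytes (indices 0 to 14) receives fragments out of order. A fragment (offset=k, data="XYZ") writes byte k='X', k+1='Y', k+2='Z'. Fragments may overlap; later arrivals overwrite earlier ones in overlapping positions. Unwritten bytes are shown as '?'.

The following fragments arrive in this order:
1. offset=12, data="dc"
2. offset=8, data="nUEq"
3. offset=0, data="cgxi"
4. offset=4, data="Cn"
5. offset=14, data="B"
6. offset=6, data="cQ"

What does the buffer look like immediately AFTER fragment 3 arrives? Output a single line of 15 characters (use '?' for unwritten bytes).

Fragment 1: offset=12 data="dc" -> buffer=????????????dc?
Fragment 2: offset=8 data="nUEq" -> buffer=????????nUEqdc?
Fragment 3: offset=0 data="cgxi" -> buffer=cgxi????nUEqdc?

Answer: cgxi????nUEqdc?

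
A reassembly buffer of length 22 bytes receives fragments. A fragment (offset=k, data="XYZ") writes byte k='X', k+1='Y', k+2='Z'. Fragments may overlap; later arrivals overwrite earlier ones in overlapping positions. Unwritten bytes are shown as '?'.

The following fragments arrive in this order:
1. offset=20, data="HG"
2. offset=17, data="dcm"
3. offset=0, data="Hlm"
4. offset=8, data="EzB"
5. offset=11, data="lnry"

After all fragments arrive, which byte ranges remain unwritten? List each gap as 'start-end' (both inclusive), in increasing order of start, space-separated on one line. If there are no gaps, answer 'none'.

Fragment 1: offset=20 len=2
Fragment 2: offset=17 len=3
Fragment 3: offset=0 len=3
Fragment 4: offset=8 len=3
Fragment 5: offset=11 len=4
Gaps: 3-7 15-16

Answer: 3-7 15-16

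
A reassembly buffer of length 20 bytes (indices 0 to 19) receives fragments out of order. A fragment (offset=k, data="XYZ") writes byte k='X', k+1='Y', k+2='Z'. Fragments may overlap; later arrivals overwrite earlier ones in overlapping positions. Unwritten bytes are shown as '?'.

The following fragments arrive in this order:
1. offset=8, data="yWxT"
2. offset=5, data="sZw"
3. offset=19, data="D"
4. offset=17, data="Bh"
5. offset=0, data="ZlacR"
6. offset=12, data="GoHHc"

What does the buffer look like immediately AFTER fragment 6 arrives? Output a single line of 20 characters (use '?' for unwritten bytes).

Answer: ZlacRsZwyWxTGoHHcBhD

Derivation:
Fragment 1: offset=8 data="yWxT" -> buffer=????????yWxT????????
Fragment 2: offset=5 data="sZw" -> buffer=?????sZwyWxT????????
Fragment 3: offset=19 data="D" -> buffer=?????sZwyWxT???????D
Fragment 4: offset=17 data="Bh" -> buffer=?????sZwyWxT?????BhD
Fragment 5: offset=0 data="ZlacR" -> buffer=ZlacRsZwyWxT?????BhD
Fragment 6: offset=12 data="GoHHc" -> buffer=ZlacRsZwyWxTGoHHcBhD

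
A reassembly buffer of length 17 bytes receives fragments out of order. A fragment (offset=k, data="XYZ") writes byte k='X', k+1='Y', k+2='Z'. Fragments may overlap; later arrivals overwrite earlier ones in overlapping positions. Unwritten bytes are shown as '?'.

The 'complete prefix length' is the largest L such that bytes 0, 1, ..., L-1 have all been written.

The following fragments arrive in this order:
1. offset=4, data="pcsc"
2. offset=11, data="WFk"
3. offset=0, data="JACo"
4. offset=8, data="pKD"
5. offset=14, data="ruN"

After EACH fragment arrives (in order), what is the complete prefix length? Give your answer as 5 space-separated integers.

Answer: 0 0 8 14 17

Derivation:
Fragment 1: offset=4 data="pcsc" -> buffer=????pcsc????????? -> prefix_len=0
Fragment 2: offset=11 data="WFk" -> buffer=????pcsc???WFk??? -> prefix_len=0
Fragment 3: offset=0 data="JACo" -> buffer=JACopcsc???WFk??? -> prefix_len=8
Fragment 4: offset=8 data="pKD" -> buffer=JACopcscpKDWFk??? -> prefix_len=14
Fragment 5: offset=14 data="ruN" -> buffer=JACopcscpKDWFkruN -> prefix_len=17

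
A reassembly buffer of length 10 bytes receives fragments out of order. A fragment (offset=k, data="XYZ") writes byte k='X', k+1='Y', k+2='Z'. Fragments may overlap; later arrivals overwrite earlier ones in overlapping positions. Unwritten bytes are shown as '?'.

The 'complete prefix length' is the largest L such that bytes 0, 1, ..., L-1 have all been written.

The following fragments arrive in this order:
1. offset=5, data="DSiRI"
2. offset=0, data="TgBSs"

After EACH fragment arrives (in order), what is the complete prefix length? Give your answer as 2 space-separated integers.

Answer: 0 10

Derivation:
Fragment 1: offset=5 data="DSiRI" -> buffer=?????DSiRI -> prefix_len=0
Fragment 2: offset=0 data="TgBSs" -> buffer=TgBSsDSiRI -> prefix_len=10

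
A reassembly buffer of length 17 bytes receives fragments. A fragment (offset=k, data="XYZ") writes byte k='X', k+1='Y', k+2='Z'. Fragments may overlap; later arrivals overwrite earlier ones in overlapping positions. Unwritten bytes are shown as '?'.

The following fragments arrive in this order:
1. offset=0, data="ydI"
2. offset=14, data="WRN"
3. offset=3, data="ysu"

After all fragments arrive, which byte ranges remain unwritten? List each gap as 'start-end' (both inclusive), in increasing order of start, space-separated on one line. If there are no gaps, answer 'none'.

Fragment 1: offset=0 len=3
Fragment 2: offset=14 len=3
Fragment 3: offset=3 len=3
Gaps: 6-13

Answer: 6-13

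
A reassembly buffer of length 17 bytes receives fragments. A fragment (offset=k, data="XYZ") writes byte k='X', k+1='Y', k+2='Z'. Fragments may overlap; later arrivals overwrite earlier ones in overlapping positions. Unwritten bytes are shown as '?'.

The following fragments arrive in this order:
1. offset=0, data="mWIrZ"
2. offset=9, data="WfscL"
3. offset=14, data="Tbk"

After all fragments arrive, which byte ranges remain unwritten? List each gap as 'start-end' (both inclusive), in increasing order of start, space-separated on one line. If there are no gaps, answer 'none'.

Fragment 1: offset=0 len=5
Fragment 2: offset=9 len=5
Fragment 3: offset=14 len=3
Gaps: 5-8

Answer: 5-8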